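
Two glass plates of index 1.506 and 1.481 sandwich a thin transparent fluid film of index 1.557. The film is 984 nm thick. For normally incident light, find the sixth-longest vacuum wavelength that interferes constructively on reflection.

Top surface (1.506 → 1.557): reflection off a higher-index medium gives a half-wave phase shift.
At the lower boundary (n = 1.557 to n = 1.481) the reflected ray undergoes no phase shift.
Net: one phase inversion between the two reflected rays.
For maximum reflection here: 2 n t = (m + ½) λ.
λ = 2 n t / (m + ½). The sixth-longest wavelength is m = 5: λ = 2 × 1.557 × 984 / 5.50 = 557 nm.

557 nm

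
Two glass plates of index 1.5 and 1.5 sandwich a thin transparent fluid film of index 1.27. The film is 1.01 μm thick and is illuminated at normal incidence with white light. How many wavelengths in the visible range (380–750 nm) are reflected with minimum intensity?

3

Ray reflecting at the top interface goes from n = 1.5 toward n = 1.27: no phase shift.
At the lower boundary (n = 1.27 to n = 1.5) the reflected ray undergoes a half-wave phase shift.
Net: one phase inversion between the two reflected rays.
For weak reflection here: 2 n t = m λ.
λ = 2 n t / m = 2565 / m nm.
m=3: 855 nm (IR); m=4: 641 nm (visible); m=5: 513 nm (visible); m=6: 428 nm (visible); m=7: 366 nm (UV).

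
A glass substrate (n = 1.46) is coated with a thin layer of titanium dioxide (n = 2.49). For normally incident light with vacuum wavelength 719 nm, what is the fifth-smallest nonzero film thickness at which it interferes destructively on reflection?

722 nm

Ray reflecting at the top interface goes from n = 1.0 toward n = 2.49: a half-wave phase shift.
Ray reflecting at the bottom interface goes from n = 2.49 toward n = 1.46: no phase shift.
The two reflections differ by half a wavelength.
With one net inversion, destructive interference in reflection requires 2 n t = m λ.
The fifth-smallest nonzero thickness corresponds to m = 5: t = m λ / (2 n) = 5.00 × 719 / (2 × 2.49) = 722 nm.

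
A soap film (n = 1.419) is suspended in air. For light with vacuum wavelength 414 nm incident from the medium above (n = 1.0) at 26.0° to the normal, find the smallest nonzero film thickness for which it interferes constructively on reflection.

Ray reflecting at the top interface goes from n = 1.0 toward n = 1.419: a half-wave phase shift.
Ray reflecting at the bottom interface goes from n = 1.419 toward n = 1.0: no phase shift.
Net: one phase inversion between the two reflected rays.
For maximum reflection here: 2 n t cos θ_r = (m + ½) λ.
Snell's law: 1.0 sin 26.0° = 1.419 sin θ_r → sin θ_r = 0.309, cos θ_r = 0.951.
Minimum at m = 0: t = λ / (4 n cos θ_r) = 414 / (4 × 1.419 × 0.951) = 76.7 nm.

76.7 nm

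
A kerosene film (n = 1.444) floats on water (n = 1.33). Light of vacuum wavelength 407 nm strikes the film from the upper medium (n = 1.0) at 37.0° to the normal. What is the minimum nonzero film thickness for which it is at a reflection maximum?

77.5 nm

At the upper boundary (n = 1.0 to n = 1.444) the reflected ray undergoes a half-wave phase shift.
At the lower boundary (n = 1.444 to n = 1.33) the reflected ray undergoes no phase shift.
Exactly one π shift → a net half-wave offset.
For bright reflection here: 2 n t cos θ_r = (m + ½) λ.
Snell's law: 1.0 sin 37.0° = 1.444 sin θ_r → sin θ_r = 0.417, cos θ_r = 0.909.
Minimum at m = 0: t = λ / (4 n cos θ_r) = 407 / (4 × 1.444 × 0.909) = 77.5 nm.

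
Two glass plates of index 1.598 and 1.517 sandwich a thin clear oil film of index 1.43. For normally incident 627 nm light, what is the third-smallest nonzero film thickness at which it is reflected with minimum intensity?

Top surface (1.598 → 1.43): reflection off a lower-index medium gives no phase shift.
Ray reflecting at the bottom interface goes from n = 1.43 toward n = 1.517: a half-wave phase shift.
The two reflections differ by half a wavelength.
With one net inversion, destructive interference in reflection requires 2 n t = m λ.
The third-smallest nonzero thickness corresponds to m = 3: t = m λ / (2 n) = 3.00 × 627 / (2 × 1.43) = 658 nm.

658 nm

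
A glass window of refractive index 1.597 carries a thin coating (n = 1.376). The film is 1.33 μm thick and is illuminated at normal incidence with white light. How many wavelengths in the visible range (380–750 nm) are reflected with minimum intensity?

At the upper boundary (n = 1.0 to n = 1.376) the reflected ray undergoes a half-wave phase shift.
Bottom surface (1.376 → 1.597): reflection off a higher-index medium gives a half-wave phase shift.
Net: no relative phase inversion (both shifts match).
So the condition for destructive reflection is 2 n t = (m + ½) λ.
λ = 2 n t / (m + ½) = 3660 / (m + ½) nm.
m=4: 813 nm (IR); m=5: 665 nm (visible); m=6: 563 nm (visible); m=7: 488 nm (visible); m=8: 431 nm (visible); m=9: 385 nm (visible); m=10: 349 nm (UV).

5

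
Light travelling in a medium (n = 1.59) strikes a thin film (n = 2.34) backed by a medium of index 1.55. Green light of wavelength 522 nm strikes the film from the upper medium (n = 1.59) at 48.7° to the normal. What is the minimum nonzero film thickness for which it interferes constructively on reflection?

64.9 nm

At the upper boundary (n = 1.59 to n = 2.34) the reflected ray undergoes a half-wave phase shift.
Bottom surface (2.34 → 1.55): reflection off a lower-index medium gives no phase shift.
Net: one phase inversion between the two reflected rays.
With one net inversion, constructive interference in reflection requires 2 n t cos θ_r = (m + ½) λ.
Snell's law: 1.59 sin 48.7° = 2.34 sin θ_r → sin θ_r = 0.510, cos θ_r = 0.860.
Minimum at m = 0: t = λ / (4 n cos θ_r) = 522 / (4 × 2.34 × 0.860) = 64.9 nm.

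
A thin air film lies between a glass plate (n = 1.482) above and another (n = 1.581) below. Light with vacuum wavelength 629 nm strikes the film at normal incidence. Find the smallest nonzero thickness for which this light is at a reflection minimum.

At the upper boundary (n = 1.482 to n = 1.0) the reflected ray undergoes no phase shift.
Bottom surface (1.0 → 1.581): reflection off a higher-index medium gives a half-wave phase shift.
The two reflections differ by half a wavelength.
For minimum reflection here: 2 n t = m λ.
The smallest nonzero thickness corresponds to m = 1: t = m λ / (2 n) = 1.00 × 629 / (2 × 1.0) = 315 nm.

315 nm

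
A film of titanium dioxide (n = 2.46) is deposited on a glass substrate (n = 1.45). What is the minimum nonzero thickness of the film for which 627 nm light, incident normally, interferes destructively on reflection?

At the upper boundary (n = 1.0 to n = 2.46) the reflected ray undergoes a half-wave phase shift.
At the lower boundary (n = 2.46 to n = 1.45) the reflected ray undergoes no phase shift.
The two reflections differ by half a wavelength.
So the condition for destructive reflection is 2 n t = m λ.
Minimum nonzero at m = 1: t = λ / (2 n) = 627 / (2 × 2.46) = 127 nm.

127 nm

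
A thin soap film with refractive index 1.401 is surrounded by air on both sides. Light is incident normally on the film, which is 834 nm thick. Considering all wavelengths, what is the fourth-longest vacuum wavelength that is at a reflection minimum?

Ray reflecting at the top interface goes from n = 1.0 toward n = 1.401: a half-wave phase shift.
At the lower boundary (n = 1.401 to n = 1.0) the reflected ray undergoes no phase shift.
The two reflections differ by half a wavelength.
For minimum reflection here: 2 n t = m λ.
λ = 2 n t / m. The fourth-longest wavelength is m = 4: λ = 2 × 1.401 × 834 / 4.00 = 584 nm.

584 nm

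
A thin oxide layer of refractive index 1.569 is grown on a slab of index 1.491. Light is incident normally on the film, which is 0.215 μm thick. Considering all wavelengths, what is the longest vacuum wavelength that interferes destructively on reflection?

Ray reflecting at the top interface goes from n = 1.0 toward n = 1.569: a half-wave phase shift.
Ray reflecting at the bottom interface goes from n = 1.569 toward n = 1.491: no phase shift.
Exactly one π shift → a net half-wave offset.
With one net inversion, destructive interference in reflection requires 2 n t = m λ.
λ = 2 n t / m. The longest wavelength is m = 1: λ = 2 × 1.569 × 215 / 1.00 = 675 nm.

675 nm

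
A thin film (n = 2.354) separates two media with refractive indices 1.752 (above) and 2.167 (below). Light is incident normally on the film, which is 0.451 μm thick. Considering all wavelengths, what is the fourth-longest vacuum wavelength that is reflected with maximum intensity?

607 nm

Top surface (1.752 → 2.354): reflection off a higher-index medium gives a half-wave phase shift.
Ray reflecting at the bottom interface goes from n = 2.354 toward n = 2.167: no phase shift.
Net: one phase inversion between the two reflected rays.
For strong reflection here: 2 n t = (m + ½) λ.
λ = 2 n t / (m + ½). The fourth-longest wavelength is m = 3: λ = 2 × 2.354 × 451 / 3.50 = 607 nm.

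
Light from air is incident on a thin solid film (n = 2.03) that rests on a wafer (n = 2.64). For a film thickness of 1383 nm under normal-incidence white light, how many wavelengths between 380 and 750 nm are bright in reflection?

Ray reflecting at the top interface goes from n = 1.0 toward n = 2.03: a half-wave phase shift.
Bottom surface (2.03 → 2.64): reflection off a higher-index medium gives a half-wave phase shift.
The two reflections carry the same phase change, so no net offset.
For strong reflection here: 2 n t = m λ.
λ = 2 n t / m = 5615 / m nm.
m=7: 802 nm (IR); m=8: 702 nm (visible); m=9: 624 nm (visible); m=10: 561 nm (visible); m=11: 510 nm (visible); m=12: 468 nm (visible); m=13: 432 nm (visible); m=14: 401 nm (visible); m=15: 374 nm (UV).

7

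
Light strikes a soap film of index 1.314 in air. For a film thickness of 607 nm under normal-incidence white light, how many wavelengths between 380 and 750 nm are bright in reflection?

Top surface (1.0 → 1.314): reflection off a higher-index medium gives a half-wave phase shift.
Bottom surface (1.314 → 1.0): reflection off a lower-index medium gives no phase shift.
The two reflections differ by half a wavelength.
For strong reflection here: 2 n t = (m + ½) λ.
λ = 2 n t / (m + ½) = 1595 / (m + ½) nm.
m=1: 1063 nm (IR); m=2: 638 nm (visible); m=3: 456 nm (visible); m=4: 354 nm (UV).

2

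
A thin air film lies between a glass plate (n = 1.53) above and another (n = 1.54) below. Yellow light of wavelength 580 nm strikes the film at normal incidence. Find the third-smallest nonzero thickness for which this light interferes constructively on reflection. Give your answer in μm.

0.725 μm

Top surface (1.53 → 1.0): reflection off a lower-index medium gives no phase shift.
Ray reflecting at the bottom interface goes from n = 1.0 toward n = 1.54: a half-wave phase shift.
The two reflections differ by half a wavelength.
So the condition for constructive reflection is 2 n t = (m + ½) λ.
The third-smallest nonzero thickness corresponds to m = 2: t = (m + ½) λ / (2 n) = 2.50 × 580 / (2 × 1.0) = 725 nm.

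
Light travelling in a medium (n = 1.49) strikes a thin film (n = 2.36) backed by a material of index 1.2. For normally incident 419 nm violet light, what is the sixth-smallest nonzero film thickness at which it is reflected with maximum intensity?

488 nm

Top surface (1.49 → 2.36): reflection off a higher-index medium gives a half-wave phase shift.
Ray reflecting at the bottom interface goes from n = 2.36 toward n = 1.2: no phase shift.
Exactly one π shift → a net half-wave offset.
For bright reflection here: 2 n t = (m + ½) λ.
The sixth-smallest nonzero thickness corresponds to m = 5: t = (m + ½) λ / (2 n) = 5.50 × 419 / (2 × 2.36) = 488 nm.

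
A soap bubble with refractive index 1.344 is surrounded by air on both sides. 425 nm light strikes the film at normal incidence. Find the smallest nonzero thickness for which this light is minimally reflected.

Top surface (1.0 → 1.344): reflection off a higher-index medium gives a half-wave phase shift.
Bottom surface (1.344 → 1.0): reflection off a lower-index medium gives no phase shift.
Net: one phase inversion between the two reflected rays.
So the condition for destructive reflection is 2 n t = m λ.
The smallest nonzero thickness corresponds to m = 1: t = m λ / (2 n) = 1.00 × 425 / (2 × 1.344) = 158 nm.

158 nm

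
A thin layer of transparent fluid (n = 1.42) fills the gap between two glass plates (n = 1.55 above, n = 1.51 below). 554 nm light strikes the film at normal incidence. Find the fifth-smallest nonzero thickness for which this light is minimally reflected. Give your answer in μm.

Top surface (1.55 → 1.42): reflection off a lower-index medium gives no phase shift.
Ray reflecting at the bottom interface goes from n = 1.42 toward n = 1.51: a half-wave phase shift.
Exactly one π shift → a net half-wave offset.
For dark reflection here: 2 n t = m λ.
The fifth-smallest nonzero thickness corresponds to m = 5: t = m λ / (2 n) = 5.00 × 554 / (2 × 1.42) = 975 nm.

0.975 μm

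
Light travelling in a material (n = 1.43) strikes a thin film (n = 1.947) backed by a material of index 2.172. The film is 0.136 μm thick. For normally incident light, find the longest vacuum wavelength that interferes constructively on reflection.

Top surface (1.43 → 1.947): reflection off a higher-index medium gives a half-wave phase shift.
At the lower boundary (n = 1.947 to n = 2.172) the reflected ray undergoes a half-wave phase shift.
Zero or two π shifts → no net half-wave offset.
With no net inversion, constructive interference in reflection requires 2 n t = m λ.
λ = 2 n t / m. The longest wavelength is m = 1: λ = 2 × 1.947 × 136 / 1.00 = 530 nm.

530 nm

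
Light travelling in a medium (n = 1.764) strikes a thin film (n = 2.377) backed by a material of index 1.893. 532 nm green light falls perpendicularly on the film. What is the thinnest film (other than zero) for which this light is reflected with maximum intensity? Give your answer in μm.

At the upper boundary (n = 1.764 to n = 2.377) the reflected ray undergoes a half-wave phase shift.
At the lower boundary (n = 2.377 to n = 1.893) the reflected ray undergoes no phase shift.
Net: one phase inversion between the two reflected rays.
So the condition for constructive reflection is 2 n t = (m + ½) λ.
Minimum at m = 0: t = λ / (4 n) = 532 / (4 × 2.377) = 56.0 nm.

0.0560 μm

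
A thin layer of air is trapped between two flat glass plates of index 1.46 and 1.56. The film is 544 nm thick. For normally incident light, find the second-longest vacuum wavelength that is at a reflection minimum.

Ray reflecting at the top interface goes from n = 1.46 toward n = 1.0: no phase shift.
At the lower boundary (n = 1.0 to n = 1.56) the reflected ray undergoes a half-wave phase shift.
The two reflections differ by half a wavelength.
With one net inversion, destructive interference in reflection requires 2 n t = m λ.
λ = 2 n t / m. The second-longest wavelength is m = 2: λ = 2 × 1.0 × 544 / 2.00 = 544 nm.

544 nm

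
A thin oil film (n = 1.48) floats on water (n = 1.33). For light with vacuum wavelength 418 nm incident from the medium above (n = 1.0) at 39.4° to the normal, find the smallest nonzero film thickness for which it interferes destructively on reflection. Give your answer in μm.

Top surface (1.0 → 1.48): reflection off a higher-index medium gives a half-wave phase shift.
At the lower boundary (n = 1.48 to n = 1.33) the reflected ray undergoes no phase shift.
Net: one phase inversion between the two reflected rays.
With one net inversion, destructive interference in reflection requires 2 n t cos θ_r = m λ.
Snell's law: 1.0 sin 39.4° = 1.48 sin θ_r → sin θ_r = 0.429, cos θ_r = 0.903.
Minimum nonzero at m = 1: t = λ / (2 n cos θ_r) = 418 / (2 × 1.48 × 0.903) = 156 nm.

0.156 μm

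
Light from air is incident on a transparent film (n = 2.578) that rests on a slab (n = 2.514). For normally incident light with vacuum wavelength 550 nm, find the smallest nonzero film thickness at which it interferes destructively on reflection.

107 nm

Ray reflecting at the top interface goes from n = 1.0 toward n = 2.578: a half-wave phase shift.
At the lower boundary (n = 2.578 to n = 2.514) the reflected ray undergoes no phase shift.
The two reflections differ by half a wavelength.
With one net inversion, destructive interference in reflection requires 2 n t = m λ.
Minimum nonzero at m = 1: t = λ / (2 n) = 550 / (2 × 2.578) = 107 nm.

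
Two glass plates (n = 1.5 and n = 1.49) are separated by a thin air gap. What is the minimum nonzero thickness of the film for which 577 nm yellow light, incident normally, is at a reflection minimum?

289 nm

Top surface (1.5 → 1.0): reflection off a lower-index medium gives no phase shift.
Ray reflecting at the bottom interface goes from n = 1.0 toward n = 1.49: a half-wave phase shift.
Net: one phase inversion between the two reflected rays.
With one net inversion, destructive interference in reflection requires 2 n t = m λ.
Minimum nonzero at m = 1: t = λ / (2 n) = 577 / (2 × 1.0) = 289 nm.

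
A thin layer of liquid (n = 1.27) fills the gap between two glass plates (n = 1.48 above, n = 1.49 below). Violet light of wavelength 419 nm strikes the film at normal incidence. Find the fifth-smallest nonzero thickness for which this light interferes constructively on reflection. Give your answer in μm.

0.742 μm

At the upper boundary (n = 1.48 to n = 1.27) the reflected ray undergoes no phase shift.
At the lower boundary (n = 1.27 to n = 1.49) the reflected ray undergoes a half-wave phase shift.
The two reflections differ by half a wavelength.
So the condition for constructive reflection is 2 n t = (m + ½) λ.
The fifth-smallest nonzero thickness corresponds to m = 4: t = (m + ½) λ / (2 n) = 4.50 × 419 / (2 × 1.27) = 742 nm.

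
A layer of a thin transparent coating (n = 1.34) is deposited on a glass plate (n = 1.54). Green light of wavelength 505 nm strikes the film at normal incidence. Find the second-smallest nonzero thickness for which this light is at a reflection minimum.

283 nm

Ray reflecting at the top interface goes from n = 1.0 toward n = 1.34: a half-wave phase shift.
Bottom surface (1.34 → 1.54): reflection off a higher-index medium gives a half-wave phase shift.
Net: no relative phase inversion (both shifts match).
For weak reflection here: 2 n t = (m + ½) λ.
The second-smallest nonzero thickness corresponds to m = 1: t = (m + ½) λ / (2 n) = 1.50 × 505 / (2 × 1.34) = 283 nm.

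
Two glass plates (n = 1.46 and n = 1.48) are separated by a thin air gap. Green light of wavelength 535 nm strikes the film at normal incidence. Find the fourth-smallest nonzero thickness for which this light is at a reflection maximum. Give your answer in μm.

At the upper boundary (n = 1.46 to n = 1.0) the reflected ray undergoes no phase shift.
At the lower boundary (n = 1.0 to n = 1.48) the reflected ray undergoes a half-wave phase shift.
Exactly one π shift → a net half-wave offset.
For maximum reflection here: 2 n t = (m + ½) λ.
The fourth-smallest nonzero thickness corresponds to m = 3: t = (m + ½) λ / (2 n) = 3.50 × 535 / (2 × 1.0) = 936 nm.

0.936 μm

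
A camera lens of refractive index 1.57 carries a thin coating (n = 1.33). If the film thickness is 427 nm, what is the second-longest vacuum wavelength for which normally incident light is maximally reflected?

At the upper boundary (n = 1.0 to n = 1.33) the reflected ray undergoes a half-wave phase shift.
Ray reflecting at the bottom interface goes from n = 1.33 toward n = 1.57: a half-wave phase shift.
Net: no relative phase inversion (both shifts match).
For bright reflection here: 2 n t = m λ.
λ = 2 n t / m. The second-longest wavelength is m = 2: λ = 2 × 1.33 × 427 / 2.00 = 568 nm.

568 nm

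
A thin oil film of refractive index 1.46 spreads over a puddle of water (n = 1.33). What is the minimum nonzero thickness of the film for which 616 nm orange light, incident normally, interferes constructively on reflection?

Top surface (1.0 → 1.46): reflection off a higher-index medium gives a half-wave phase shift.
Bottom surface (1.46 → 1.33): reflection off a lower-index medium gives no phase shift.
The two reflections differ by half a wavelength.
So the condition for constructive reflection is 2 n t = (m + ½) λ.
Minimum at m = 0: t = λ / (4 n) = 616 / (4 × 1.46) = 105 nm.

105 nm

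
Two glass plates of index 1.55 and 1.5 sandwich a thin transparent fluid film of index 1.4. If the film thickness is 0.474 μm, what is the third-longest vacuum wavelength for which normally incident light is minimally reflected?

Ray reflecting at the top interface goes from n = 1.55 toward n = 1.4: no phase shift.
Bottom surface (1.4 → 1.5): reflection off a higher-index medium gives a half-wave phase shift.
Net: one phase inversion between the two reflected rays.
With one net inversion, destructive interference in reflection requires 2 n t = m λ.
λ = 2 n t / m. The third-longest wavelength is m = 3: λ = 2 × 1.4 × 474 / 3.00 = 442 nm.

442 nm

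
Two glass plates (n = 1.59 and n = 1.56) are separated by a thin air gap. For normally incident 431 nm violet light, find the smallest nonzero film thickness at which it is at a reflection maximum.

108 nm

Ray reflecting at the top interface goes from n = 1.59 toward n = 1.0: no phase shift.
Bottom surface (1.0 → 1.56): reflection off a higher-index medium gives a half-wave phase shift.
Net: one phase inversion between the two reflected rays.
So the condition for constructive reflection is 2 n t = (m + ½) λ.
Minimum at m = 0: t = λ / (4 n) = 431 / (4 × 1.0) = 108 nm.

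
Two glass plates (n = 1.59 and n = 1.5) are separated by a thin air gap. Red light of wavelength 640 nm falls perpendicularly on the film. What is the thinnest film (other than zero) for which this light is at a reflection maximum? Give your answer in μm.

0.160 μm

At the upper boundary (n = 1.59 to n = 1.0) the reflected ray undergoes no phase shift.
Bottom surface (1.0 → 1.5): reflection off a higher-index medium gives a half-wave phase shift.
The two reflections differ by half a wavelength.
So the condition for constructive reflection is 2 n t = (m + ½) λ.
Minimum at m = 0: t = λ / (4 n) = 640 / (4 × 1.0) = 160 nm.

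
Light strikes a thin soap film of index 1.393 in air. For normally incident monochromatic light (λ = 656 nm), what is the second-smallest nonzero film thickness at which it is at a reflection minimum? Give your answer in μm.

0.471 μm

At the upper boundary (n = 1.0 to n = 1.393) the reflected ray undergoes a half-wave phase shift.
At the lower boundary (n = 1.393 to n = 1.0) the reflected ray undergoes no phase shift.
The two reflections differ by half a wavelength.
So the condition for destructive reflection is 2 n t = m λ.
The second-smallest nonzero thickness corresponds to m = 2: t = m λ / (2 n) = 2.00 × 656 / (2 × 1.393) = 471 nm.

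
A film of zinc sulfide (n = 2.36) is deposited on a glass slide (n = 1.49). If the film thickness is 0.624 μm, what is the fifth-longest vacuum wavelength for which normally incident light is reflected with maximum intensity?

Ray reflecting at the top interface goes from n = 1.0 toward n = 2.36: a half-wave phase shift.
Bottom surface (2.36 → 1.49): reflection off a lower-index medium gives no phase shift.
Net: one phase inversion between the two reflected rays.
So the condition for constructive reflection is 2 n t = (m + ½) λ.
λ = 2 n t / (m + ½). The fifth-longest wavelength is m = 4: λ = 2 × 2.36 × 624 / 4.50 = 655 nm.

655 nm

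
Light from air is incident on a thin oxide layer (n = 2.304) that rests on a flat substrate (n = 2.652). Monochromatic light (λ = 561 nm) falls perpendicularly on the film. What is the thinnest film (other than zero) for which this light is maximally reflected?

Top surface (1.0 → 2.304): reflection off a higher-index medium gives a half-wave phase shift.
Ray reflecting at the bottom interface goes from n = 2.304 toward n = 2.652: a half-wave phase shift.
The two reflections carry the same phase change, so no net offset.
So the condition for constructive reflection is 2 n t = m λ.
Minimum nonzero at m = 1: t = λ / (2 n) = 561 / (2 × 2.304) = 122 nm.

122 nm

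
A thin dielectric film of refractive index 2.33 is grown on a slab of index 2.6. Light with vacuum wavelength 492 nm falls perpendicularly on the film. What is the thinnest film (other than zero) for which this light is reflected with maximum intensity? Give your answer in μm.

0.106 μm

Top surface (1.0 → 2.33): reflection off a higher-index medium gives a half-wave phase shift.
At the lower boundary (n = 2.33 to n = 2.6) the reflected ray undergoes a half-wave phase shift.
Net: no relative phase inversion (both shifts match).
So the condition for constructive reflection is 2 n t = m λ.
Minimum nonzero at m = 1: t = λ / (2 n) = 492 / (2 × 2.33) = 106 nm.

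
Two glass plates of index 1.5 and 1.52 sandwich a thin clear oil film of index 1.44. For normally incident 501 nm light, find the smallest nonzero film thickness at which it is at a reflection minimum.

Top surface (1.5 → 1.44): reflection off a lower-index medium gives no phase shift.
At the lower boundary (n = 1.44 to n = 1.52) the reflected ray undergoes a half-wave phase shift.
Exactly one π shift → a net half-wave offset.
For minimum reflection here: 2 n t = m λ.
Minimum nonzero at m = 1: t = λ / (2 n) = 501 / (2 × 1.44) = 174 nm.

174 nm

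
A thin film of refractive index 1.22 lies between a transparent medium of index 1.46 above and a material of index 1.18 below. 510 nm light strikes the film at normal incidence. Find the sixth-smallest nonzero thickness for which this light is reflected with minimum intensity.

1150 nm

Ray reflecting at the top interface goes from n = 1.46 toward n = 1.22: no phase shift.
At the lower boundary (n = 1.22 to n = 1.18) the reflected ray undergoes no phase shift.
Net: no relative phase inversion (both shifts match).
With no net inversion, destructive interference in reflection requires 2 n t = (m + ½) λ.
The sixth-smallest nonzero thickness corresponds to m = 5: t = (m + ½) λ / (2 n) = 5.50 × 510 / (2 × 1.22) = 1150 nm.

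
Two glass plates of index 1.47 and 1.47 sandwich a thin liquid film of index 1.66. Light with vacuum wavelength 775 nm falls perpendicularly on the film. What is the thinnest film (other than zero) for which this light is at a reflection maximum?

At the upper boundary (n = 1.47 to n = 1.66) the reflected ray undergoes a half-wave phase shift.
Bottom surface (1.66 → 1.47): reflection off a lower-index medium gives no phase shift.
Exactly one π shift → a net half-wave offset.
For strong reflection here: 2 n t = (m + ½) λ.
Minimum at m = 0: t = λ / (4 n) = 775 / (4 × 1.66) = 117 nm.

117 nm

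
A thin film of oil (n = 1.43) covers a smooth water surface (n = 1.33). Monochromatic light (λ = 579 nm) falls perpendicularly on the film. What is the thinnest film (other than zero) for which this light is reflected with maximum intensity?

Ray reflecting at the top interface goes from n = 1.0 toward n = 1.43: a half-wave phase shift.
At the lower boundary (n = 1.43 to n = 1.33) the reflected ray undergoes no phase shift.
The two reflections differ by half a wavelength.
So the condition for constructive reflection is 2 n t = (m + ½) λ.
Minimum at m = 0: t = λ / (4 n) = 579 / (4 × 1.43) = 101 nm.

101 nm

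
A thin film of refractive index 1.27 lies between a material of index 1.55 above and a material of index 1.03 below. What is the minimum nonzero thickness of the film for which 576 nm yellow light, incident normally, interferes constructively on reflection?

227 nm

Ray reflecting at the top interface goes from n = 1.55 toward n = 1.27: no phase shift.
At the lower boundary (n = 1.27 to n = 1.03) the reflected ray undergoes no phase shift.
Net: no relative phase inversion (both shifts match).
So the condition for constructive reflection is 2 n t = m λ.
Minimum nonzero at m = 1: t = λ / (2 n) = 576 / (2 × 1.27) = 227 nm.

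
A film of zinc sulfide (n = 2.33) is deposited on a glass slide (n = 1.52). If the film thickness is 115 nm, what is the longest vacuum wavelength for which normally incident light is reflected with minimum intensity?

536 nm

Ray reflecting at the top interface goes from n = 1.0 toward n = 2.33: a half-wave phase shift.
At the lower boundary (n = 2.33 to n = 1.52) the reflected ray undergoes no phase shift.
Net: one phase inversion between the two reflected rays.
For minimum reflection here: 2 n t = m λ.
λ = 2 n t / m. The longest wavelength is m = 1: λ = 2 × 2.33 × 115 / 1.00 = 536 nm.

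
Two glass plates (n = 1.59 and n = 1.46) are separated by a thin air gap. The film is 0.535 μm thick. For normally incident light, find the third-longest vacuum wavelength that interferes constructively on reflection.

At the upper boundary (n = 1.59 to n = 1.0) the reflected ray undergoes no phase shift.
At the lower boundary (n = 1.0 to n = 1.46) the reflected ray undergoes a half-wave phase shift.
Net: one phase inversion between the two reflected rays.
So the condition for constructive reflection is 2 n t = (m + ½) λ.
λ = 2 n t / (m + ½). The third-longest wavelength is m = 2: λ = 2 × 1.0 × 535 / 2.50 = 428 nm.

428 nm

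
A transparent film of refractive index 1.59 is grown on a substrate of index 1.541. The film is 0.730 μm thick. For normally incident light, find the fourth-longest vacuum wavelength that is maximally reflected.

At the upper boundary (n = 1.0 to n = 1.59) the reflected ray undergoes a half-wave phase shift.
At the lower boundary (n = 1.59 to n = 1.541) the reflected ray undergoes no phase shift.
Net: one phase inversion between the two reflected rays.
For bright reflection here: 2 n t = (m + ½) λ.
λ = 2 n t / (m + ½). The fourth-longest wavelength is m = 3: λ = 2 × 1.59 × 730 / 3.50 = 663 nm.

663 nm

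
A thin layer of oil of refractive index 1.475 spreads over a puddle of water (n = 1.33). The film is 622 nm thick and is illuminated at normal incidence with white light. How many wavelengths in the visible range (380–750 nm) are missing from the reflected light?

Top surface (1.0 → 1.475): reflection off a higher-index medium gives a half-wave phase shift.
At the lower boundary (n = 1.475 to n = 1.33) the reflected ray undergoes no phase shift.
Net: one phase inversion between the two reflected rays.
For weak reflection here: 2 n t = m λ.
λ = 2 n t / m = 1835 / m nm.
m=2: 917 nm (IR); m=3: 612 nm (visible); m=4: 459 nm (visible); m=5: 367 nm (UV).

2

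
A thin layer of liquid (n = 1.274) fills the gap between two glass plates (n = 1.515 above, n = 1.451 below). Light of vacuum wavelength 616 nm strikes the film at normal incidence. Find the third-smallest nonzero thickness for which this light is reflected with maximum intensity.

At the upper boundary (n = 1.515 to n = 1.274) the reflected ray undergoes no phase shift.
At the lower boundary (n = 1.274 to n = 1.451) the reflected ray undergoes a half-wave phase shift.
Exactly one π shift → a net half-wave offset.
For strong reflection here: 2 n t = (m + ½) λ.
The third-smallest nonzero thickness corresponds to m = 2: t = (m + ½) λ / (2 n) = 2.50 × 616 / (2 × 1.274) = 604 nm.

604 nm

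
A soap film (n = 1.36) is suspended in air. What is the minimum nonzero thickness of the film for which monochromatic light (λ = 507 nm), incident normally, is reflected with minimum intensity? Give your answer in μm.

At the upper boundary (n = 1.0 to n = 1.36) the reflected ray undergoes a half-wave phase shift.
Bottom surface (1.36 → 1.0): reflection off a lower-index medium gives no phase shift.
Exactly one π shift → a net half-wave offset.
For minimum reflection here: 2 n t = m λ.
Minimum nonzero at m = 1: t = λ / (2 n) = 507 / (2 × 1.36) = 186 nm.

0.186 μm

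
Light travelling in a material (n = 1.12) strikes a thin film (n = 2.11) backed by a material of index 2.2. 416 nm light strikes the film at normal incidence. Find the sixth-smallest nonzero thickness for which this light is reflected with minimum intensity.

542 nm

At the upper boundary (n = 1.12 to n = 2.11) the reflected ray undergoes a half-wave phase shift.
Bottom surface (2.11 → 2.2): reflection off a higher-index medium gives a half-wave phase shift.
The two reflections carry the same phase change, so no net offset.
With no net inversion, destructive interference in reflection requires 2 n t = (m + ½) λ.
The sixth-smallest nonzero thickness corresponds to m = 5: t = (m + ½) λ / (2 n) = 5.50 × 416 / (2 × 2.11) = 542 nm.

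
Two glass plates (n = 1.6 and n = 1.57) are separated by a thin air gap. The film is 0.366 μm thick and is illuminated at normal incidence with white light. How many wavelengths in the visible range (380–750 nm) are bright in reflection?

1

Top surface (1.6 → 1.0): reflection off a lower-index medium gives no phase shift.
Bottom surface (1.0 → 1.57): reflection off a higher-index medium gives a half-wave phase shift.
Net: one phase inversion between the two reflected rays.
For strong reflection here: 2 n t = (m + ½) λ.
λ = 2 n t / (m + ½) = 732 / (m + ½) nm.
m=0: 1464 nm (IR); m=1: 488 nm (visible); m=2: 293 nm (UV).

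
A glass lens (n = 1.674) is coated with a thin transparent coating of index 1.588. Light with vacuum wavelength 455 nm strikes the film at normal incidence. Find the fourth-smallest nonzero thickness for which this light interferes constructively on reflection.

Top surface (1.0 → 1.588): reflection off a higher-index medium gives a half-wave phase shift.
At the lower boundary (n = 1.588 to n = 1.674) the reflected ray undergoes a half-wave phase shift.
Zero or two π shifts → no net half-wave offset.
With no net inversion, constructive interference in reflection requires 2 n t = m λ.
The fourth-smallest nonzero thickness corresponds to m = 4: t = m λ / (2 n) = 4.00 × 455 / (2 × 1.588) = 573 nm.

573 nm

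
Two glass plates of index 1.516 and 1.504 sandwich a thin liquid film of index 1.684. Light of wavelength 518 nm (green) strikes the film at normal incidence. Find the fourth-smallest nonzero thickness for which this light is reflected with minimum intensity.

Top surface (1.516 → 1.684): reflection off a higher-index medium gives a half-wave phase shift.
Bottom surface (1.684 → 1.504): reflection off a lower-index medium gives no phase shift.
Net: one phase inversion between the two reflected rays.
For weak reflection here: 2 n t = m λ.
The fourth-smallest nonzero thickness corresponds to m = 4: t = m λ / (2 n) = 4.00 × 518 / (2 × 1.684) = 615 nm.

615 nm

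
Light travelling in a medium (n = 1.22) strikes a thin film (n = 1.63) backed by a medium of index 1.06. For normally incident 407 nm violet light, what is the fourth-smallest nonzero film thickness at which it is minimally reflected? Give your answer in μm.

0.499 μm

Ray reflecting at the top interface goes from n = 1.22 toward n = 1.63: a half-wave phase shift.
Ray reflecting at the bottom interface goes from n = 1.63 toward n = 1.06: no phase shift.
The two reflections differ by half a wavelength.
So the condition for destructive reflection is 2 n t = m λ.
The fourth-smallest nonzero thickness corresponds to m = 4: t = m λ / (2 n) = 4.00 × 407 / (2 × 1.63) = 499 nm.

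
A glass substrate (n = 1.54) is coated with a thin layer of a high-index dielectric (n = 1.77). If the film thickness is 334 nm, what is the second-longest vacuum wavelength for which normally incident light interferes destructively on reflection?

Top surface (1.0 → 1.77): reflection off a higher-index medium gives a half-wave phase shift.
At the lower boundary (n = 1.77 to n = 1.54) the reflected ray undergoes no phase shift.
Net: one phase inversion between the two reflected rays.
So the condition for destructive reflection is 2 n t = m λ.
λ = 2 n t / m. The second-longest wavelength is m = 2: λ = 2 × 1.77 × 334 / 2.00 = 591 nm.

591 nm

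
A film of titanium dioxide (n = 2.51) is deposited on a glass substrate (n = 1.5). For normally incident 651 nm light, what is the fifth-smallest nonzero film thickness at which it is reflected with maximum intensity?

584 nm

Ray reflecting at the top interface goes from n = 1.0 toward n = 2.51: a half-wave phase shift.
Ray reflecting at the bottom interface goes from n = 2.51 toward n = 1.5: no phase shift.
Net: one phase inversion between the two reflected rays.
So the condition for constructive reflection is 2 n t = (m + ½) λ.
The fifth-smallest nonzero thickness corresponds to m = 4: t = (m + ½) λ / (2 n) = 4.50 × 651 / (2 × 2.51) = 584 nm.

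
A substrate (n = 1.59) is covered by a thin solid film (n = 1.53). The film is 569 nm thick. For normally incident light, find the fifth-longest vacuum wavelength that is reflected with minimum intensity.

Top surface (1.0 → 1.53): reflection off a higher-index medium gives a half-wave phase shift.
At the lower boundary (n = 1.53 to n = 1.59) the reflected ray undergoes a half-wave phase shift.
The two reflections carry the same phase change, so no net offset.
So the condition for destructive reflection is 2 n t = (m + ½) λ.
λ = 2 n t / (m + ½). The fifth-longest wavelength is m = 4: λ = 2 × 1.53 × 569 / 4.50 = 387 nm.

387 nm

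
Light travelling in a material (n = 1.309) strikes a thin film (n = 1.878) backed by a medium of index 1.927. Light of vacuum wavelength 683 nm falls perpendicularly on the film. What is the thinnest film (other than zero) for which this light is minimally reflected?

Top surface (1.309 → 1.878): reflection off a higher-index medium gives a half-wave phase shift.
At the lower boundary (n = 1.878 to n = 1.927) the reflected ray undergoes a half-wave phase shift.
The two reflections carry the same phase change, so no net offset.
With no net inversion, destructive interference in reflection requires 2 n t = (m + ½) λ.
Minimum at m = 0: t = λ / (4 n) = 683 / (4 × 1.878) = 90.9 nm.

90.9 nm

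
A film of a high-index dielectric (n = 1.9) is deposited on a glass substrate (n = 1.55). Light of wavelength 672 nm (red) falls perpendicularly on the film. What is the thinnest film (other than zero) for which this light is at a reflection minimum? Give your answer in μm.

0.177 μm

At the upper boundary (n = 1.0 to n = 1.9) the reflected ray undergoes a half-wave phase shift.
Bottom surface (1.9 → 1.55): reflection off a lower-index medium gives no phase shift.
Net: one phase inversion between the two reflected rays.
So the condition for destructive reflection is 2 n t = m λ.
Minimum nonzero at m = 1: t = λ / (2 n) = 672 / (2 × 1.9) = 177 nm.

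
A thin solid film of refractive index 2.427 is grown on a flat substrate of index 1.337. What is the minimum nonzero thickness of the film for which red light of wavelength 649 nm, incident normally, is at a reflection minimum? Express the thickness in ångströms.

1337 Å

At the upper boundary (n = 1.0 to n = 2.427) the reflected ray undergoes a half-wave phase shift.
At the lower boundary (n = 2.427 to n = 1.337) the reflected ray undergoes no phase shift.
The two reflections differ by half a wavelength.
For weak reflection here: 2 n t = m λ.
Minimum nonzero at m = 1: t = λ / (2 n) = 649 / (2 × 2.427) = 134 nm.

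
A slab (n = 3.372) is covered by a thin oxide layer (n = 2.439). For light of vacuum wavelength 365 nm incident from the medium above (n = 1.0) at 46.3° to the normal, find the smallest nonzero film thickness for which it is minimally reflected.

39.2 nm

At the upper boundary (n = 1.0 to n = 2.439) the reflected ray undergoes a half-wave phase shift.
At the lower boundary (n = 2.439 to n = 3.372) the reflected ray undergoes a half-wave phase shift.
Net: no relative phase inversion (both shifts match).
So the condition for destructive reflection is 2 n t cos θ_r = (m + ½) λ.
Snell's law: 1.0 sin 46.3° = 2.439 sin θ_r → sin θ_r = 0.296, cos θ_r = 0.955.
Minimum at m = 0: t = λ / (4 n cos θ_r) = 365 / (4 × 2.439 × 0.955) = 39.2 nm.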